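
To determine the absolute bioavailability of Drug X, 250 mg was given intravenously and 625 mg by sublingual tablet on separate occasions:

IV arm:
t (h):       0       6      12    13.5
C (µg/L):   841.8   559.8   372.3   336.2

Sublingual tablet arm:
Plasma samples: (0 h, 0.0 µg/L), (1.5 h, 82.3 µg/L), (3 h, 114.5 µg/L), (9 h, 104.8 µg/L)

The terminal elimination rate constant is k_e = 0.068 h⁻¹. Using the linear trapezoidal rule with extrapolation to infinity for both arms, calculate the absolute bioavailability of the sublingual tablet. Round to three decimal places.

Trapezoidal AUC_0→13.5 (IV):
  [0→6]: (841.8+559.8)/2 × 6 = 4204.8
  [6→12]: (559.8+372.3)/2 × 6 = 2796.3
  [12→13.5]: (372.3+336.2)/2 × 1.5 = 531.375
  Sum = 7532.475 µg/L·h
IV tail: 336.2/0.068 = 4944.118; AUC_iv,0→∞ = 7532.475 + 4944.118 = 12476.593 µg/L·h
Trapezoidal AUC_0→9 (sublingual tablet):
  [0→1.5]: (0.0+82.3)/2 × 1.5 = 61.725
  [1.5→3]: (82.3+114.5)/2 × 1.5 = 147.6
  [3→9]: (114.5+104.8)/2 × 6 = 657.9
  Sum = 867.225 µg/L·h
sublingual tablet tail: 104.8/0.068 = 1541.176; AUC_ev,0→∞ = 867.225 + 1541.176 = 2408.401 µg/L·h
F = (AUC_ev/D_ev)/(AUC_iv/D_iv) = (2408.401/625)/(12476.593/250) = 3.8534416/49.906372 = 0.0772

F = 0.077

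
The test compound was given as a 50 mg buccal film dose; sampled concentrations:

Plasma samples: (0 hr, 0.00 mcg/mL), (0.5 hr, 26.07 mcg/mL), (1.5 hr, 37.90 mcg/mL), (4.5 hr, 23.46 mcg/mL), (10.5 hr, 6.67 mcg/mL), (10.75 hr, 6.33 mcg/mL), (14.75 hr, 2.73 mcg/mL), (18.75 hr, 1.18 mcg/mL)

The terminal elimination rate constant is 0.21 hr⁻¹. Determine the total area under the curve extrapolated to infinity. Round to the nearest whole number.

AUC = 254 mcg/mL·hr

Trapezoidal AUC_0→18.75:
  [0→0.5]: (0.00+26.07)/2 × 0.5 = 6.5175
  [0.5→1.5]: (26.07+37.90)/2 × 1 = 31.985
  [1.5→4.5]: (37.90+23.46)/2 × 3 = 92.04
  [4.5→10.5]: (23.46+6.67)/2 × 6 = 90.39
  [10.5→10.75]: (6.67+6.33)/2 × 0.25 = 1.625
  [10.75→14.75]: (6.33+2.73)/2 × 4 = 18.12
  [14.75→18.75]: (2.73+1.18)/2 × 4 = 7.82
  Sum = 248.4975 mcg/mL·hr
Extrapolated tail: C_last / k_e = 1.18 / 0.21 = 5.619
AUC_0→∞ = 248.4975 + 5.619 = 254.1165 mcg/mL·hr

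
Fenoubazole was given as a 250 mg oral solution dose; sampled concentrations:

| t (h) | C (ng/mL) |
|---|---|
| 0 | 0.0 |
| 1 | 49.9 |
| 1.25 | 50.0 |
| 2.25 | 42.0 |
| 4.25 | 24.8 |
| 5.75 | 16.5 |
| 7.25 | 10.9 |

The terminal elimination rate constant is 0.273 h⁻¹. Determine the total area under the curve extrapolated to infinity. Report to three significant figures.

AUC = 242 ng/mL·h

Trapezoidal AUC_0→7.25:
  [0→1]: (0.0+49.9)/2 × 1 = 24.95
  [1→1.25]: (49.9+50.0)/2 × 0.25 = 12.4875
  [1.25→2.25]: (50.0+42.0)/2 × 1 = 46.0
  [2.25→4.25]: (42.0+24.8)/2 × 2 = 66.8
  [4.25→5.75]: (24.8+16.5)/2 × 1.5 = 30.975
  [5.75→7.25]: (16.5+10.9)/2 × 1.5 = 20.55
  Sum = 201.7625 ng/mL·h
Extrapolated tail: C_last / k_e = 10.9 / 0.273 = 39.927
AUC_0→∞ = 201.7625 + 39.927 = 241.6895 ng/mL·h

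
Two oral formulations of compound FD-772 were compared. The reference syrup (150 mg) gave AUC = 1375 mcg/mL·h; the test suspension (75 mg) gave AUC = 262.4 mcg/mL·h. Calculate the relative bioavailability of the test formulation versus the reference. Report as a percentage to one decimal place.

F_rel = 38.2%

F_rel = (AUC_test/D_test) / (AUC_ref/D_ref)
      = (262.4/75) / (1375/150)
      = 3.49867 / 9.16667 = 0.3817 = 38.17%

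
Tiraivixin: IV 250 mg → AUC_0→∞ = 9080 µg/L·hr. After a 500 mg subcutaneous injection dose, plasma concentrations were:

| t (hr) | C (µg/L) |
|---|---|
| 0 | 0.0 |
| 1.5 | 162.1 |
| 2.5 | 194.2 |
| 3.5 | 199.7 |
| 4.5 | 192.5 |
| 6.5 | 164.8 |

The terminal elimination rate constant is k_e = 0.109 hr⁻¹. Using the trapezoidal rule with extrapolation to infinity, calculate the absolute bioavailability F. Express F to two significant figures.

F = 0.14

Trapezoidal AUC_0→6.5 (subcutaneous injection):
  [0→1.5]: (0.0+162.1)/2 × 1.5 = 121.575
  [1.5→2.5]: (162.1+194.2)/2 × 1 = 178.15
  [2.5→3.5]: (194.2+199.7)/2 × 1 = 196.95
  [3.5→4.5]: (199.7+192.5)/2 × 1 = 196.1
  [4.5→6.5]: (192.5+164.8)/2 × 2 = 357.3
  Sum = 1050.075 µg/L·hr
Tail: C_last/k_e = 164.8/0.109 = 1511.927
AUC_0→∞ (subcutaneous injection) = 1050.075 + 1511.927 = 2562.002 µg/L·hr
F = (AUC_ev/D_ev)/(AUC_iv/D_iv) = (2562.002/500)/(9080/250) = 5.124004/36.32 = 0.1411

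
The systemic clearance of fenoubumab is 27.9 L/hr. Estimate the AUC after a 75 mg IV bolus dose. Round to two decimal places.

AUC = 2.69 mg/L·hr

AUC_0→∞ = Dose_iv / CL
        = 75 / 27.9 = 2.68817 mg/L·hr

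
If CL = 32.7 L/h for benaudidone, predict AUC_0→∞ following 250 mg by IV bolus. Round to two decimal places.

AUC_0→∞ = Dose_iv / CL
        = 250 / 32.7 = 7.64526 mg/L·h

AUC = 7.65 mg/L·h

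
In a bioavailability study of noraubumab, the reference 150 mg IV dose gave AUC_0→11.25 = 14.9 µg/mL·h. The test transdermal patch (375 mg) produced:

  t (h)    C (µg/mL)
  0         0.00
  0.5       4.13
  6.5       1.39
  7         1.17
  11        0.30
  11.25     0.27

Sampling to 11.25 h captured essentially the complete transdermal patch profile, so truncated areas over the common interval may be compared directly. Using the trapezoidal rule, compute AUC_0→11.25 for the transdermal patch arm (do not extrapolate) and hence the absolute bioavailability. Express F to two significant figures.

Trapezoidal AUC_0→11.25 (transdermal patch):
  [0→0.5]: (0.00+4.13)/2 × 0.5 = 1.0325
  [0.5→6.5]: (4.13+1.39)/2 × 6 = 16.56
  [6.5→7]: (1.39+1.17)/2 × 0.5 = 0.64
  [7→11]: (1.17+0.30)/2 × 4 = 2.94
  [11→11.25]: (0.30+0.27)/2 × 0.25 = 0.07125
  Sum = 21.24375 µg/mL·h
F = (AUC_ev/D_ev)/(AUC_iv/D_iv) = (21.24375/375)/(14.9/150) = 0.05665/0.0993333 = 0.5703

F = 0.57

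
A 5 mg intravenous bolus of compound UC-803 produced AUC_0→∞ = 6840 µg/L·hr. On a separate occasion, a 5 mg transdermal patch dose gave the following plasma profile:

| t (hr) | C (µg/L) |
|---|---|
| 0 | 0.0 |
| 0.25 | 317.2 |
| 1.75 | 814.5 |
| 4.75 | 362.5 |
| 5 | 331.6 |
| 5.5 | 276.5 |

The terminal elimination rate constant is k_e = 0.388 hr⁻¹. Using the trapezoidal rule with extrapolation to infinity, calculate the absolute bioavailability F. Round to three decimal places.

Trapezoidal AUC_0→5.5 (transdermal patch):
  [0→0.25]: (0.0+317.2)/2 × 0.25 = 39.65
  [0.25→1.75]: (317.2+814.5)/2 × 1.5 = 848.775
  [1.75→4.75]: (814.5+362.5)/2 × 3 = 1765.5
  [4.75→5]: (362.5+331.6)/2 × 0.25 = 86.7625
  [5→5.5]: (331.6+276.5)/2 × 0.5 = 152.025
  Sum = 2892.7125 µg/L·hr
Tail: C_last/k_e = 276.5/0.388 = 712.629
AUC_0→∞ (transdermal patch) = 2892.7125 + 712.629 = 3605.3415 µg/L·hr
F = (AUC_ev/D_ev)/(AUC_iv/D_iv) = (3605.3415/5)/(6840/5) = 721.0683/1368 = 0.5271

F = 0.527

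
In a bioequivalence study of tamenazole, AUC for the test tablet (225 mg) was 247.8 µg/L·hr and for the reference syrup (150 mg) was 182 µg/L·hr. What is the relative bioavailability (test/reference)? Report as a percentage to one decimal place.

F_rel = (AUC_test/D_test) / (AUC_ref/D_ref)
      = (247.8/225) / (182/150)
      = 1.10133 / 1.21333 = 0.9077 = 90.77%

F_rel = 90.8%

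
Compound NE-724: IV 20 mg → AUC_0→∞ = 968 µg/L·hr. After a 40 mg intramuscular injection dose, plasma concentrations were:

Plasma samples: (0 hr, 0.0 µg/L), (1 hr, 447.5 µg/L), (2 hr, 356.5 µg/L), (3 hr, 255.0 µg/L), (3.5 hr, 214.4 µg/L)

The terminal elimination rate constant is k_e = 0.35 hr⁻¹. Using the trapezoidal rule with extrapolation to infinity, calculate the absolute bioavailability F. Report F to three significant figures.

Trapezoidal AUC_0→3.5 (intramuscular injection):
  [0→1]: (0.0+447.5)/2 × 1 = 223.75
  [1→2]: (447.5+356.5)/2 × 1 = 402.0
  [2→3]: (356.5+255.0)/2 × 1 = 305.75
  [3→3.5]: (255.0+214.4)/2 × 0.5 = 117.35
  Sum = 1048.85 µg/L·hr
Tail: C_last/k_e = 214.4/0.35 = 612.571
AUC_0→∞ (intramuscular injection) = 1048.85 + 612.571 = 1661.421 µg/L·hr
F = (AUC_ev/D_ev)/(AUC_iv/D_iv) = (1661.421/40)/(968/20) = 41.535525/48.4 = 0.8582

F = 0.858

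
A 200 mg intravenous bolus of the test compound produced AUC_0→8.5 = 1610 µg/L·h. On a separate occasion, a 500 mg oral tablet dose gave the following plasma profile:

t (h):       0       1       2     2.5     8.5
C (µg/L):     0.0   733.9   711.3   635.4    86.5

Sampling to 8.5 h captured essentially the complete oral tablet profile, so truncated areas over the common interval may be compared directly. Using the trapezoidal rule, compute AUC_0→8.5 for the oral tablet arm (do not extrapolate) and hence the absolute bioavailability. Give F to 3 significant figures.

Trapezoidal AUC_0→8.5 (oral tablet):
  [0→1]: (0.0+733.9)/2 × 1 = 366.95
  [1→2]: (733.9+711.3)/2 × 1 = 722.6
  [2→2.5]: (711.3+635.4)/2 × 0.5 = 336.675
  [2.5→8.5]: (635.4+86.5)/2 × 6 = 2165.7
  Sum = 3591.925 µg/L·h
F = (AUC_ev/D_ev)/(AUC_iv/D_iv) = (3591.925/500)/(1610/200) = 7.18385/8.05 = 0.8924

F = 0.892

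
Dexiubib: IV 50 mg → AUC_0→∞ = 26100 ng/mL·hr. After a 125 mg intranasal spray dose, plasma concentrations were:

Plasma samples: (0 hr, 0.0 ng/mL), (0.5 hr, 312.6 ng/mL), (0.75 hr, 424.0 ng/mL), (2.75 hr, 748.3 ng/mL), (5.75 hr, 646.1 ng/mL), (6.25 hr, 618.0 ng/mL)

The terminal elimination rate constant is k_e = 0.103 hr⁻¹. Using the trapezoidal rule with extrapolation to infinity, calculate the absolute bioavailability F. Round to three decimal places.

F = 0.149

Trapezoidal AUC_0→6.25 (intranasal spray):
  [0→0.5]: (0.0+312.6)/2 × 0.5 = 78.15
  [0.5→0.75]: (312.6+424.0)/2 × 0.25 = 92.075
  [0.75→2.75]: (424.0+748.3)/2 × 2 = 1172.3
  [2.75→5.75]: (748.3+646.1)/2 × 3 = 2091.6
  [5.75→6.25]: (646.1+618.0)/2 × 0.5 = 316.025
  Sum = 3750.15 ng/mL·hr
Tail: C_last/k_e = 618.0/0.103 = 6000.000
AUC_0→∞ (intranasal spray) = 3750.15 + 6000.000 = 9750.15 ng/mL·hr
F = (AUC_ev/D_ev)/(AUC_iv/D_iv) = (9750.15/125)/(26100/50) = 78.0012/522 = 0.1494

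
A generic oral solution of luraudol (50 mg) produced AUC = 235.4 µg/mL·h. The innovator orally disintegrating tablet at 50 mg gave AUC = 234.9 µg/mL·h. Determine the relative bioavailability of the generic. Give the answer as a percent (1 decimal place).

F_rel = (AUC_test/D_test) / (AUC_ref/D_ref)
      = (235.4/50) / (234.9/50)
      = 4.708 / 4.698 = 1.0021 = 100.21%

F_rel = 100.2%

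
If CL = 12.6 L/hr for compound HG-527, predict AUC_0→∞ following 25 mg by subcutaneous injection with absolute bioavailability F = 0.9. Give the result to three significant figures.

AUC = 1.79 mg/L·hr

AUC_0→∞ = F × Dose / CL
        = 0.9 × 25 / 12.6 = 1.78571 mg/L·hr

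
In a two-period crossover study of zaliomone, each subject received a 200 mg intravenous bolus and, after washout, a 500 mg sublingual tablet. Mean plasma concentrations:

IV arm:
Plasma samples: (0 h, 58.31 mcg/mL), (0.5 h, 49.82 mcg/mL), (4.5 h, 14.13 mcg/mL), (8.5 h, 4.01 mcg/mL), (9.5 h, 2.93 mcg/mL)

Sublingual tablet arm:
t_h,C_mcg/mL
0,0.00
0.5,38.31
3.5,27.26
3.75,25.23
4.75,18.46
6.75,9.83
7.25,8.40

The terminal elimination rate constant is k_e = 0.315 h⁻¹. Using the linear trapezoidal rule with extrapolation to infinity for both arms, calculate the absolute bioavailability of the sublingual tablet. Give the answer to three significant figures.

Trapezoidal AUC_0→9.5 (IV):
  [0→0.5]: (58.31+49.82)/2 × 0.5 = 27.0325
  [0.5→4.5]: (49.82+14.13)/2 × 4 = 127.9
  [4.5→8.5]: (14.13+4.01)/2 × 4 = 36.28
  [8.5→9.5]: (4.01+2.93)/2 × 1 = 3.47
  Sum = 194.6825 mcg/mL·h
IV tail: 2.93/0.315 = 9.302; AUC_iv,0→∞ = 194.6825 + 9.302 = 203.9845 mcg/mL·h
Trapezoidal AUC_0→7.25 (sublingual tablet):
  [0→0.5]: (0.00+38.31)/2 × 0.5 = 9.5775
  [0.5→3.5]: (38.31+27.26)/2 × 3 = 98.355
  [3.5→3.75]: (27.26+25.23)/2 × 0.25 = 6.56125
  [3.75→4.75]: (25.23+18.46)/2 × 1 = 21.845
  [4.75→6.75]: (18.46+9.83)/2 × 2 = 28.29
  [6.75→7.25]: (9.83+8.40)/2 × 0.5 = 4.5575
  Sum = 169.18625 mcg/mL·h
sublingual tablet tail: 8.40/0.315 = 26.667; AUC_ev,0→∞ = 169.18625 + 26.667 = 195.85325 mcg/mL·h
F = (AUC_ev/D_ev)/(AUC_iv/D_iv) = (195.85325/500)/(203.9845/200) = 0.3917065/1.0199225 = 0.3841

F = 0.384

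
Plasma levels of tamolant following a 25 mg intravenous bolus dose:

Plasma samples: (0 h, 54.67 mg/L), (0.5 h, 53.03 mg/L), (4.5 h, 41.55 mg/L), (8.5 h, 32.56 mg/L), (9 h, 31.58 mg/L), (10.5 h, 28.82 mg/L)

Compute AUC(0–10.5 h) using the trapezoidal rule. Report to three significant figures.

AUC = 426 mg/L·h

Trapezoidal AUC_0→10.5:
  [0→0.5]: (54.67+53.03)/2 × 0.5 = 26.925
  [0.5→4.5]: (53.03+41.55)/2 × 4 = 189.16
  [4.5→8.5]: (41.55+32.56)/2 × 4 = 148.22
  [8.5→9]: (32.56+31.58)/2 × 0.5 = 16.035
  [9→10.5]: (31.58+28.82)/2 × 1.5 = 45.3
  Sum = 425.64 mg/L·h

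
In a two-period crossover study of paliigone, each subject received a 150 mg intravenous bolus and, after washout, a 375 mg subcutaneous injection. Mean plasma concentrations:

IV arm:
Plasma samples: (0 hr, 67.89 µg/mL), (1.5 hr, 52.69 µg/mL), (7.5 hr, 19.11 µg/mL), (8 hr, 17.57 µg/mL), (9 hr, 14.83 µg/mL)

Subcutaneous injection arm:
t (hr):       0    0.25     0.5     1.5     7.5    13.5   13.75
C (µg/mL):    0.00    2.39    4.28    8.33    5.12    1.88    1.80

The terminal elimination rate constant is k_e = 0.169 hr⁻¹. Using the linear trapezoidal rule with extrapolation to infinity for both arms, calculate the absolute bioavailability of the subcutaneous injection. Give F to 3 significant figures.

Trapezoidal AUC_0→9 (IV):
  [0→1.5]: (67.89+52.69)/2 × 1.5 = 90.435
  [1.5→7.5]: (52.69+19.11)/2 × 6 = 215.4
  [7.5→8]: (19.11+17.57)/2 × 0.5 = 9.17
  [8→9]: (17.57+14.83)/2 × 1 = 16.2
  Sum = 331.205 µg/mL·hr
IV tail: 14.83/0.169 = 87.751; AUC_iv,0→∞ = 331.205 + 87.751 = 418.956 µg/mL·hr
Trapezoidal AUC_0→13.75 (subcutaneous injection):
  [0→0.25]: (0.00+2.39)/2 × 0.25 = 0.29875
  [0.25→0.5]: (2.39+4.28)/2 × 0.25 = 0.83375
  [0.5→1.5]: (4.28+8.33)/2 × 1 = 6.305
  [1.5→7.5]: (8.33+5.12)/2 × 6 = 40.35
  [7.5→13.5]: (5.12+1.88)/2 × 6 = 21.0
  [13.5→13.75]: (1.88+1.80)/2 × 0.25 = 0.46
  Sum = 69.2475 µg/mL·hr
subcutaneous injection tail: 1.80/0.169 = 10.651; AUC_ev,0→∞ = 69.2475 + 10.651 = 79.8985 µg/mL·hr
F = (AUC_ev/D_ev)/(AUC_iv/D_iv) = (79.8985/375)/(418.956/150) = 0.213063/2.79304 = 0.0763

F = 0.0763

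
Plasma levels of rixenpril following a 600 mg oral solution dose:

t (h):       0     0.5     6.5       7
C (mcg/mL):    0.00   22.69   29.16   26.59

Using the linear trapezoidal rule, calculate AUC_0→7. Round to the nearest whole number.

Trapezoidal AUC_0→7:
  [0→0.5]: (0.00+22.69)/2 × 0.5 = 5.6725
  [0.5→6.5]: (22.69+29.16)/2 × 6 = 155.55
  [6.5→7]: (29.16+26.59)/2 × 0.5 = 13.9375
  Sum = 175.16 mcg/mL·h

AUC = 175 mcg/mL·h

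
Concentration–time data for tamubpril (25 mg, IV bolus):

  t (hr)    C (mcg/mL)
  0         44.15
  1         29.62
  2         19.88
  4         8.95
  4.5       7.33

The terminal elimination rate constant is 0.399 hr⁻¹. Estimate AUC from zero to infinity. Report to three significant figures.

Trapezoidal AUC_0→4.5:
  [0→1]: (44.15+29.62)/2 × 1 = 36.885
  [1→2]: (29.62+19.88)/2 × 1 = 24.75
  [2→4]: (19.88+8.95)/2 × 2 = 28.83
  [4→4.5]: (8.95+7.33)/2 × 0.5 = 4.07
  Sum = 94.535 mcg/mL·hr
Extrapolated tail: C_last / k_e = 7.33 / 0.399 = 18.371
AUC_0→∞ = 94.535 + 18.371 = 112.906 mcg/mL·hr

AUC = 113 mcg/mL·hr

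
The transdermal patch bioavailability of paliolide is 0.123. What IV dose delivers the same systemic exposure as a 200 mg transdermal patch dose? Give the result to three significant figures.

D_iv = 24.6 mg

Systemic exposure from an extravascular dose = F × D_ev, so the equivalent IV dose is F × D_ev.
D_iv = F × D_ev = 0.123 × 200 = 24.6 mg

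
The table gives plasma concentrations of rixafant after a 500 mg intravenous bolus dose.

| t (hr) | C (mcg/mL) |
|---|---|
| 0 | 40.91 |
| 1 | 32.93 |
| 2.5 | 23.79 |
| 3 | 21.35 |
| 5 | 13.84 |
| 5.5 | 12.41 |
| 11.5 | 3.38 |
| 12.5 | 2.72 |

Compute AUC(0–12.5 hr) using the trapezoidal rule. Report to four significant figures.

AUC = 182.9 mcg/mL·hr

Trapezoidal AUC_0→12.5:
  [0→1]: (40.91+32.93)/2 × 1 = 36.92
  [1→2.5]: (32.93+23.79)/2 × 1.5 = 42.54
  [2.5→3]: (23.79+21.35)/2 × 0.5 = 11.285
  [3→5]: (21.35+13.84)/2 × 2 = 35.19
  [5→5.5]: (13.84+12.41)/2 × 0.5 = 6.5625
  [5.5→11.5]: (12.41+3.38)/2 × 6 = 47.37
  [11.5→12.5]: (3.38+2.72)/2 × 1 = 3.05
  Sum = 182.9175 mcg/mL·hr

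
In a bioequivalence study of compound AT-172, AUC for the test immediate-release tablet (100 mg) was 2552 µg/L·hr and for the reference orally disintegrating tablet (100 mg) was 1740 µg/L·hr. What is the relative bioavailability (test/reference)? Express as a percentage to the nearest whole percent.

F_rel = (AUC_test/D_test) / (AUC_ref/D_ref)
      = (2552/100) / (1740/100)
      = 25.52 / 17.4 = 1.4667 = 146.67%

F_rel = 147%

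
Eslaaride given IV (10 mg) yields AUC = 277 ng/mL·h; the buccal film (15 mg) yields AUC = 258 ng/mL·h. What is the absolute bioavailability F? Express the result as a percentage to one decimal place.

F = 62.1%

F = (AUC_ev / D_ev) / (AUC_iv / D_iv)
  = (258/15) / (277/10)
  = 17.2 / 27.7 = 0.6209
  = 62.09%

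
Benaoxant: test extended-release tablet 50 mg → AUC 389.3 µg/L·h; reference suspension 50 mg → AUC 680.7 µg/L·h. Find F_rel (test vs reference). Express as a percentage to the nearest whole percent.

F_rel = 57%

F_rel = (AUC_test/D_test) / (AUC_ref/D_ref)
      = (389.3/50) / (680.7/50)
      = 7.786 / 13.614 = 0.5719 = 57.19%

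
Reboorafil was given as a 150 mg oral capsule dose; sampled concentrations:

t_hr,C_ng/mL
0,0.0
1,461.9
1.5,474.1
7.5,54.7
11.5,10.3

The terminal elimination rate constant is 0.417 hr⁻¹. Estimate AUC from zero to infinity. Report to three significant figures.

Trapezoidal AUC_0→11.5:
  [0→1]: (0.0+461.9)/2 × 1 = 230.95
  [1→1.5]: (461.9+474.1)/2 × 0.5 = 234.0
  [1.5→7.5]: (474.1+54.7)/2 × 6 = 1586.4
  [7.5→11.5]: (54.7+10.3)/2 × 4 = 130.0
  Sum = 2181.35 ng/mL·hr
Extrapolated tail: C_last / k_e = 10.3 / 0.417 = 24.700
AUC_0→∞ = 2181.35 + 24.700 = 2206.05 ng/mL·hr

AUC = 2210 ng/mL·hr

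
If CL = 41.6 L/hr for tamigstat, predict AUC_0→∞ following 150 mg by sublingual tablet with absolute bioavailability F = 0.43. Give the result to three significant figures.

AUC_0→∞ = F × Dose / CL
        = 0.43 × 150 / 41.6 = 1.55048 mg/L·hr

AUC = 1.55 mg/L·hr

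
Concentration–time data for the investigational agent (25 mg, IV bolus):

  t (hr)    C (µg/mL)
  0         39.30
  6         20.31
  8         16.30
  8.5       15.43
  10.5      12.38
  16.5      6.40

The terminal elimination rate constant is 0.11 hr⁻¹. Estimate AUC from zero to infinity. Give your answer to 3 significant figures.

Trapezoidal AUC_0→16.5:
  [0→6]: (39.30+20.31)/2 × 6 = 178.83
  [6→8]: (20.31+16.30)/2 × 2 = 36.61
  [8→8.5]: (16.30+15.43)/2 × 0.5 = 7.9325
  [8.5→10.5]: (15.43+12.38)/2 × 2 = 27.81
  [10.5→16.5]: (12.38+6.40)/2 × 6 = 56.34
  Sum = 307.5225 µg/mL·hr
Extrapolated tail: C_last / k_e = 6.40 / 0.11 = 58.182
AUC_0→∞ = 307.5225 + 58.182 = 365.7045 µg/mL·hr

AUC = 366 µg/mL·hr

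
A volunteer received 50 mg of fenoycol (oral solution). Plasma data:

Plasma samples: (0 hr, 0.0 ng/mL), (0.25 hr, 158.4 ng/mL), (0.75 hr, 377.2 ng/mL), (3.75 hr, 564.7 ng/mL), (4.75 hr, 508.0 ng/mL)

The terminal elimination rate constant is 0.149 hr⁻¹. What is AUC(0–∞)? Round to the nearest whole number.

Trapezoidal AUC_0→4.75:
  [0→0.25]: (0.0+158.4)/2 × 0.25 = 19.8
  [0.25→0.75]: (158.4+377.2)/2 × 0.5 = 133.9
  [0.75→3.75]: (377.2+564.7)/2 × 3 = 1412.85
  [3.75→4.75]: (564.7+508.0)/2 × 1 = 536.35
  Sum = 2102.9 ng/mL·hr
Extrapolated tail: C_last / k_e = 508.0 / 0.149 = 3409.396
AUC_0→∞ = 2102.9 + 3409.396 = 5512.296 ng/mL·hr

AUC = 5512 ng/mL·hr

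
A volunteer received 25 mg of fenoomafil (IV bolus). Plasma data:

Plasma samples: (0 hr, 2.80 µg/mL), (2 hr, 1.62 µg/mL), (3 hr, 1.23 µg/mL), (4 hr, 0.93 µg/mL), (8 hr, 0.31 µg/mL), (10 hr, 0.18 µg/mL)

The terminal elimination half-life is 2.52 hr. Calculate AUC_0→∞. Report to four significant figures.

AUC = 10.55 µg/mL·hr

Trapezoidal AUC_0→10:
  [0→2]: (2.80+1.62)/2 × 2 = 4.42
  [2→3]: (1.62+1.23)/2 × 1 = 1.425
  [3→4]: (1.23+0.93)/2 × 1 = 1.08
  [4→8]: (0.93+0.31)/2 × 4 = 2.48
  [8→10]: (0.31+0.18)/2 × 2 = 0.49
  Sum = 9.895 µg/mL·hr
k_e = ln2 / t½ = 0.693147 / 2.52 = 0.2751 hr^-1
Extrapolated tail: C_last / k_e = 0.18 / 0.2751 = 0.654
AUC_0→∞ = 9.895 + 0.654 = 10.549 µg/mL·hr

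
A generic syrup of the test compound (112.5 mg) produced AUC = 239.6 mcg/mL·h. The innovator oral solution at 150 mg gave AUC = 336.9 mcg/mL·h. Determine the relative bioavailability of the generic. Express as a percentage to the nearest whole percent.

F_rel = (AUC_test/D_test) / (AUC_ref/D_ref)
      = (239.6/112.5) / (336.9/150)
      = 2.12978 / 2.246 = 0.9483 = 94.83%

F_rel = 95%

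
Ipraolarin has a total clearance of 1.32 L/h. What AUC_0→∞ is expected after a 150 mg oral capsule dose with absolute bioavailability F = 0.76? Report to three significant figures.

AUC = 86.4 mg/L·h

AUC_0→∞ = F × Dose / CL
        = 0.76 × 150 / 1.32 = 86.3636 mg/L·h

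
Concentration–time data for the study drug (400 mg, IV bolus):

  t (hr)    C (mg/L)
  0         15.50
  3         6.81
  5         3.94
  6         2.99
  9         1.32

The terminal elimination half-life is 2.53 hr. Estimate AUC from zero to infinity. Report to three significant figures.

AUC = 59.0 mg/L·hr

Trapezoidal AUC_0→9:
  [0→3]: (15.50+6.81)/2 × 3 = 33.465
  [3→5]: (6.81+3.94)/2 × 2 = 10.75
  [5→6]: (3.94+2.99)/2 × 1 = 3.465
  [6→9]: (2.99+1.32)/2 × 3 = 6.465
  Sum = 54.145 mg/L·hr
k_e = ln2 / t½ = 0.693147 / 2.53 = 0.2740 hr^-1
Extrapolated tail: C_last / k_e = 1.32 / 0.274 = 4.818
AUC_0→∞ = 54.145 + 4.818 = 58.963 mg/L·hr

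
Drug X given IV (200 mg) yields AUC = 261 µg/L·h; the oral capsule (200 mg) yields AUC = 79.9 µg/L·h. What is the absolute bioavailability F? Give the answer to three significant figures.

F = (AUC_ev / D_ev) / (AUC_iv / D_iv)
  = (79.9/200) / (261/200)
  = 0.3995 / 1.305 = 0.3061

F = 0.306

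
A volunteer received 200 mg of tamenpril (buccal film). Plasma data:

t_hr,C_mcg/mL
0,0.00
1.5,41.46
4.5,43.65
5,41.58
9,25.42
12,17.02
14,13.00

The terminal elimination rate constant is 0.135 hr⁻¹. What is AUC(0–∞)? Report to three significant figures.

AUC = 504 mcg/mL·hr

Trapezoidal AUC_0→14:
  [0→1.5]: (0.00+41.46)/2 × 1.5 = 31.095
  [1.5→4.5]: (41.46+43.65)/2 × 3 = 127.665
  [4.5→5]: (43.65+41.58)/2 × 0.5 = 21.3075
  [5→9]: (41.58+25.42)/2 × 4 = 134.0
  [9→12]: (25.42+17.02)/2 × 3 = 63.66
  [12→14]: (17.02+13.00)/2 × 2 = 30.02
  Sum = 407.7475 mcg/mL·hr
Extrapolated tail: C_last / k_e = 13.00 / 0.135 = 96.296
AUC_0→∞ = 407.7475 + 96.296 = 504.0435 mcg/mL·hr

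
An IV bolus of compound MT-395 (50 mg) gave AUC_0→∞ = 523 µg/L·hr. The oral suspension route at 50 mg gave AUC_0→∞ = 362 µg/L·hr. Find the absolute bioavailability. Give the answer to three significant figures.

F = (AUC_ev / D_ev) / (AUC_iv / D_iv)
  = (362/50) / (523/50)
  = 7.24 / 10.46 = 0.6922

F = 0.692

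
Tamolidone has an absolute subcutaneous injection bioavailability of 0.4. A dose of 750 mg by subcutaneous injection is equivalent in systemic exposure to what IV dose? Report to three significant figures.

D_iv = 300 mg

Systemic exposure from an extravascular dose = F × D_ev, so the equivalent IV dose is F × D_ev.
D_iv = F × D_ev = 0.4 × 750 = 300 mg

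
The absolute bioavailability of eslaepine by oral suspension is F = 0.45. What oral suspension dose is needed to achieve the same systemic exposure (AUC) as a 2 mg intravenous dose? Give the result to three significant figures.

For equal systemic exposure: F × D_ev = D_iv
D_ev = D_iv / F = 2 / 0.45 = 4.44444 mg

D_oral = 4.44 mg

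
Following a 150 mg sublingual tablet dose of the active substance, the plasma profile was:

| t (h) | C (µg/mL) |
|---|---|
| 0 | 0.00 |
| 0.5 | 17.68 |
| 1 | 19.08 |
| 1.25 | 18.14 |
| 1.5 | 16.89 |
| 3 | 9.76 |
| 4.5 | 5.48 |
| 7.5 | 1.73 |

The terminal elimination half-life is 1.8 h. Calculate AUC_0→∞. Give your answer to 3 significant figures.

Trapezoidal AUC_0→7.5:
  [0→0.5]: (0.00+17.68)/2 × 0.5 = 4.42
  [0.5→1]: (17.68+19.08)/2 × 0.5 = 9.19
  [1→1.25]: (19.08+18.14)/2 × 0.25 = 4.6525
  [1.25→1.5]: (18.14+16.89)/2 × 0.25 = 4.37875
  [1.5→3]: (16.89+9.76)/2 × 1.5 = 19.9875
  [3→4.5]: (9.76+5.48)/2 × 1.5 = 11.43
  [4.5→7.5]: (5.48+1.73)/2 × 3 = 10.815
  Sum = 64.87375 µg/mL·h
k_e = ln2 / t½ = 0.693147 / 1.8 = 0.3851 h^-1
Extrapolated tail: C_last / k_e = 1.73 / 0.3851 = 4.492
AUC_0→∞ = 64.87375 + 4.492 = 69.36575 µg/mL·h

AUC = 69.4 µg/mL·h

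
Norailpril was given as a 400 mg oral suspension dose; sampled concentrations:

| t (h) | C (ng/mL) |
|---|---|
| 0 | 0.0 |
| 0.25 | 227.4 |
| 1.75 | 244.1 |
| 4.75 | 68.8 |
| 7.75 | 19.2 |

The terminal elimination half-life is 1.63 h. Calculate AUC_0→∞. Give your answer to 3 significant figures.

AUC = 1030 ng/mL·h

Trapezoidal AUC_0→7.75:
  [0→0.25]: (0.0+227.4)/2 × 0.25 = 28.425
  [0.25→1.75]: (227.4+244.1)/2 × 1.5 = 353.625
  [1.75→4.75]: (244.1+68.8)/2 × 3 = 469.35
  [4.75→7.75]: (68.8+19.2)/2 × 3 = 132.0
  Sum = 983.4 ng/mL·h
k_e = ln2 / t½ = 0.693147 / 1.63 = 0.4252 h^-1
Extrapolated tail: C_last / k_e = 19.2 / 0.4252 = 45.155
AUC_0→∞ = 983.4 + 45.155 = 1028.555 ng/mL·h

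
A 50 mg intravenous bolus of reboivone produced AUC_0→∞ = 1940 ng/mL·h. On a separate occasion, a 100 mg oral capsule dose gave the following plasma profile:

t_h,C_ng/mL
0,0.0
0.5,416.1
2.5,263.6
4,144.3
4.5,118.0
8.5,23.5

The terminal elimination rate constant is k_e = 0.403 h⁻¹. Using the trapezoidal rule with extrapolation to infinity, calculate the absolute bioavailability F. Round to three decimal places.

F = 0.386

Trapezoidal AUC_0→8.5 (oral capsule):
  [0→0.5]: (0.0+416.1)/2 × 0.5 = 104.025
  [0.5→2.5]: (416.1+263.6)/2 × 2 = 679.7
  [2.5→4]: (263.6+144.3)/2 × 1.5 = 305.925
  [4→4.5]: (144.3+118.0)/2 × 0.5 = 65.575
  [4.5→8.5]: (118.0+23.5)/2 × 4 = 283.0
  Sum = 1438.225 ng/mL·h
Tail: C_last/k_e = 23.5/0.403 = 58.313
AUC_0→∞ (oral capsule) = 1438.225 + 58.313 = 1496.538 ng/mL·h
F = (AUC_ev/D_ev)/(AUC_iv/D_iv) = (1496.538/100)/(1940/50) = 14.96538/38.8 = 0.3857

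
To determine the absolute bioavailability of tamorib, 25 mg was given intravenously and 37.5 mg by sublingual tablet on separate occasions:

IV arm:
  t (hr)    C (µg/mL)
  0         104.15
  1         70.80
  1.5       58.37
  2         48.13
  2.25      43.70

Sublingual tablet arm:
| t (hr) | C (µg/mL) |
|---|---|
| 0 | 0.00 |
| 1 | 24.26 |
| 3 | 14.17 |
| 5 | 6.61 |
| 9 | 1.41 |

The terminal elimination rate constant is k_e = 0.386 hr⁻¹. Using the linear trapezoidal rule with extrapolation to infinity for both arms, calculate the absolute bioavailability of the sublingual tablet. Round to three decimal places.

Trapezoidal AUC_0→2.25 (IV):
  [0→1]: (104.15+70.80)/2 × 1 = 87.475
  [1→1.5]: (70.80+58.37)/2 × 0.5 = 32.2925
  [1.5→2]: (58.37+48.13)/2 × 0.5 = 26.625
  [2→2.25]: (48.13+43.70)/2 × 0.25 = 11.47875
  Sum = 157.87125 µg/mL·hr
IV tail: 43.70/0.386 = 113.212; AUC_iv,0→∞ = 157.87125 + 113.212 = 271.08325 µg/mL·hr
Trapezoidal AUC_0→9 (sublingual tablet):
  [0→1]: (0.00+24.26)/2 × 1 = 12.13
  [1→3]: (24.26+14.17)/2 × 2 = 38.43
  [3→5]: (14.17+6.61)/2 × 2 = 20.78
  [5→9]: (6.61+1.41)/2 × 4 = 16.04
  Sum = 87.38 µg/mL·hr
sublingual tablet tail: 1.41/0.386 = 3.653; AUC_ev,0→∞ = 87.38 + 3.653 = 91.033 µg/mL·hr
F = (AUC_ev/D_ev)/(AUC_iv/D_iv) = (91.033/37.5)/(271.08325/25) = 2.42755/10.84333 = 0.2239

F = 0.224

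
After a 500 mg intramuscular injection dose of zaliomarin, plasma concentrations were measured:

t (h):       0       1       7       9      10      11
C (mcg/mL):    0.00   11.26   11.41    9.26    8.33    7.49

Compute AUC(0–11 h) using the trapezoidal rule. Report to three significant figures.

AUC = 111 mcg/mL·h

Trapezoidal AUC_0→11:
  [0→1]: (0.00+11.26)/2 × 1 = 5.63
  [1→7]: (11.26+11.41)/2 × 6 = 68.01
  [7→9]: (11.41+9.26)/2 × 2 = 20.67
  [9→10]: (9.26+8.33)/2 × 1 = 8.795
  [10→11]: (8.33+7.49)/2 × 1 = 7.91
  Sum = 111.015 mcg/mL·h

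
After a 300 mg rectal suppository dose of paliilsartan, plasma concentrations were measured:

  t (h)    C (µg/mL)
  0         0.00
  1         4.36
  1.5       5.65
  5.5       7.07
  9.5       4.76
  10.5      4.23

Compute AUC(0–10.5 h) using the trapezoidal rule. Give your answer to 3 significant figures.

Trapezoidal AUC_0→10.5:
  [0→1]: (0.00+4.36)/2 × 1 = 2.18
  [1→1.5]: (4.36+5.65)/2 × 0.5 = 2.5025
  [1.5→5.5]: (5.65+7.07)/2 × 4 = 25.44
  [5.5→9.5]: (7.07+4.76)/2 × 4 = 23.66
  [9.5→10.5]: (4.76+4.23)/2 × 1 = 4.495
  Sum = 58.2775 µg/mL·h

AUC = 58.3 µg/mL·h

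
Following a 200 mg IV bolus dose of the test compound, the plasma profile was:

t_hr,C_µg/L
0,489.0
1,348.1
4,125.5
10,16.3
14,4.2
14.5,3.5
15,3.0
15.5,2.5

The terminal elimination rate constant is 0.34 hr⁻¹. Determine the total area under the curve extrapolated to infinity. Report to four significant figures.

Trapezoidal AUC_0→15.5:
  [0→1]: (489.0+348.1)/2 × 1 = 418.55
  [1→4]: (348.1+125.5)/2 × 3 = 710.4
  [4→10]: (125.5+16.3)/2 × 6 = 425.4
  [10→14]: (16.3+4.2)/2 × 4 = 41.0
  [14→14.5]: (4.2+3.5)/2 × 0.5 = 1.925
  [14.5→15]: (3.5+3.0)/2 × 0.5 = 1.625
  [15→15.5]: (3.0+2.5)/2 × 0.5 = 1.375
  Sum = 1600.275 µg/L·hr
Extrapolated tail: C_last / k_e = 2.5 / 0.34 = 7.353
AUC_0→∞ = 1600.275 + 7.353 = 1607.628 µg/L·hr

AUC = 1608 µg/L·hr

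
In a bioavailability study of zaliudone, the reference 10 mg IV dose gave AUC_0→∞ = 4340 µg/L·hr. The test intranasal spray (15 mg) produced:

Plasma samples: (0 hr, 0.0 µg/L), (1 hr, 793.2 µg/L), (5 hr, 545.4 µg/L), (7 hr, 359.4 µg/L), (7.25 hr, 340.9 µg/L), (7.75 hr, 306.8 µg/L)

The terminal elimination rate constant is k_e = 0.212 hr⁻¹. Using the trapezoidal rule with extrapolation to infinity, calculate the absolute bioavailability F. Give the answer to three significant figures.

F = 0.872

Trapezoidal AUC_0→7.75 (intranasal spray):
  [0→1]: (0.0+793.2)/2 × 1 = 396.6
  [1→5]: (793.2+545.4)/2 × 4 = 2677.2
  [5→7]: (545.4+359.4)/2 × 2 = 904.8
  [7→7.25]: (359.4+340.9)/2 × 0.25 = 87.5375
  [7.25→7.75]: (340.9+306.8)/2 × 0.5 = 161.925
  Sum = 4228.0625 µg/L·hr
Tail: C_last/k_e = 306.8/0.212 = 1447.170
AUC_0→∞ (intranasal spray) = 4228.0625 + 1447.170 = 5675.2325 µg/L·hr
F = (AUC_ev/D_ev)/(AUC_iv/D_iv) = (5675.2325/15)/(4340/10) = 378.349/434 = 0.8718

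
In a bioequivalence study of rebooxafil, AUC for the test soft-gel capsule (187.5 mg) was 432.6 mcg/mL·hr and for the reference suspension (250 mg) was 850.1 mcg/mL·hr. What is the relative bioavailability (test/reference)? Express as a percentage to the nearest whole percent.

F_rel = 68%

F_rel = (AUC_test/D_test) / (AUC_ref/D_ref)
      = (432.6/187.5) / (850.1/250)
      = 2.3072 / 3.4004 = 0.6785 = 67.85%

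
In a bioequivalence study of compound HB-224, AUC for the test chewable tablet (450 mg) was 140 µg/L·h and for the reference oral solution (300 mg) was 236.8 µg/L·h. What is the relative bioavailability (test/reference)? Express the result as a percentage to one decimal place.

F_rel = (AUC_test/D_test) / (AUC_ref/D_ref)
      = (140/450) / (236.8/300)
      = 0.311111 / 0.789333 = 0.3941 = 39.41%

F_rel = 39.4%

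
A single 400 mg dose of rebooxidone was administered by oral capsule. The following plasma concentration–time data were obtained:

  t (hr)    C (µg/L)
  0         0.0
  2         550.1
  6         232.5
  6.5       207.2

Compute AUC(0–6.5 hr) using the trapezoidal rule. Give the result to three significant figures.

Trapezoidal AUC_0→6.5:
  [0→2]: (0.0+550.1)/2 × 2 = 550.1
  [2→6]: (550.1+232.5)/2 × 4 = 1565.2
  [6→6.5]: (232.5+207.2)/2 × 0.5 = 109.925
  Sum = 2225.225 µg/L·hr

AUC = 2230 µg/L·hr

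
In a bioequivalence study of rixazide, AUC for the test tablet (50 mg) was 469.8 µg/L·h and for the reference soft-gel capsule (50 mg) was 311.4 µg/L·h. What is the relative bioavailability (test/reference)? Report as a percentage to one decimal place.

F_rel = 150.9%

F_rel = (AUC_test/D_test) / (AUC_ref/D_ref)
      = (469.8/50) / (311.4/50)
      = 9.396 / 6.228 = 1.5087 = 150.87%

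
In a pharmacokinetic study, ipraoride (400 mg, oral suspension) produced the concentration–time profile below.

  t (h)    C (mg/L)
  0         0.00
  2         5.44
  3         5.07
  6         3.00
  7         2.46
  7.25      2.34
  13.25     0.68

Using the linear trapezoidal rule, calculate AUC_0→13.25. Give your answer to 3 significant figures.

AUC = 35.2 mg/L·h

Trapezoidal AUC_0→13.25:
  [0→2]: (0.00+5.44)/2 × 2 = 5.44
  [2→3]: (5.44+5.07)/2 × 1 = 5.255
  [3→6]: (5.07+3.00)/2 × 3 = 12.105
  [6→7]: (3.00+2.46)/2 × 1 = 2.73
  [7→7.25]: (2.46+2.34)/2 × 0.25 = 0.6
  [7.25→13.25]: (2.34+0.68)/2 × 6 = 9.06
  Sum = 35.19 mg/L·h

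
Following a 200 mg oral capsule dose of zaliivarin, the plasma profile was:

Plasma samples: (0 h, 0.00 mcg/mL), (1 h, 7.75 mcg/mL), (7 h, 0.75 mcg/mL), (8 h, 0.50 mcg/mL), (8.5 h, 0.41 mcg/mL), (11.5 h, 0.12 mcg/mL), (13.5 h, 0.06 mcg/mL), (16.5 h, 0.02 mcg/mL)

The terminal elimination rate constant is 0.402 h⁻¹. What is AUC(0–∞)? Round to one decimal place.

AUC = 31.4 mcg/mL·h

Trapezoidal AUC_0→16.5:
  [0→1]: (0.00+7.75)/2 × 1 = 3.875
  [1→7]: (7.75+0.75)/2 × 6 = 25.5
  [7→8]: (0.75+0.50)/2 × 1 = 0.625
  [8→8.5]: (0.50+0.41)/2 × 0.5 = 0.2275
  [8.5→11.5]: (0.41+0.12)/2 × 3 = 0.795
  [11.5→13.5]: (0.12+0.06)/2 × 2 = 0.18
  [13.5→16.5]: (0.06+0.02)/2 × 3 = 0.12
  Sum = 31.3225 mcg/mL·h
Extrapolated tail: C_last / k_e = 0.02 / 0.402 = 0.050
AUC_0→∞ = 31.3225 + 0.050 = 31.3725 mcg/mL·h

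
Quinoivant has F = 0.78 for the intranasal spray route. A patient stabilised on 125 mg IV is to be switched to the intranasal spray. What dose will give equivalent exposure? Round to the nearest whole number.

D_intranasal = 160 mg

For equal systemic exposure: F × D_ev = D_iv
D_ev = D_iv / F = 125 / 0.78 = 160.256 mg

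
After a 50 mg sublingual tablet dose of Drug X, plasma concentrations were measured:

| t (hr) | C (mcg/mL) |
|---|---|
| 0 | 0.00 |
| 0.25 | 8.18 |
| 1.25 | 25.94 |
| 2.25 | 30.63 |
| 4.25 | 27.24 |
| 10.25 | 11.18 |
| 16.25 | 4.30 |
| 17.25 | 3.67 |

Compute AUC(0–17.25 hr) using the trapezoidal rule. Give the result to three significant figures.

Trapezoidal AUC_0→17.25:
  [0→0.25]: (0.00+8.18)/2 × 0.25 = 1.0225
  [0.25→1.25]: (8.18+25.94)/2 × 1 = 17.06
  [1.25→2.25]: (25.94+30.63)/2 × 1 = 28.285
  [2.25→4.25]: (30.63+27.24)/2 × 2 = 57.87
  [4.25→10.25]: (27.24+11.18)/2 × 6 = 115.26
  [10.25→16.25]: (11.18+4.30)/2 × 6 = 46.44
  [16.25→17.25]: (4.30+3.67)/2 × 1 = 3.985
  Sum = 269.9225 mcg/mL·hr

AUC = 270 mcg/mL·hr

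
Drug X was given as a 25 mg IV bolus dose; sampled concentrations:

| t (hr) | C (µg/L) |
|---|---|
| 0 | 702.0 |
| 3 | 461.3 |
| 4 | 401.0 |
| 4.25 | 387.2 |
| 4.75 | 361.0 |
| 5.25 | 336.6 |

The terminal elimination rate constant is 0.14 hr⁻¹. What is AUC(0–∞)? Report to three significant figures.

AUC = 5040 µg/L·hr

Trapezoidal AUC_0→5.25:
  [0→3]: (702.0+461.3)/2 × 3 = 1744.95
  [3→4]: (461.3+401.0)/2 × 1 = 431.15
  [4→4.25]: (401.0+387.2)/2 × 0.25 = 98.525
  [4.25→4.75]: (387.2+361.0)/2 × 0.5 = 187.05
  [4.75→5.25]: (361.0+336.6)/2 × 0.5 = 174.4
  Sum = 2636.075 µg/L·hr
Extrapolated tail: C_last / k_e = 336.6 / 0.14 = 2404.286
AUC_0→∞ = 2636.075 + 2404.286 = 5040.361 µg/L·hr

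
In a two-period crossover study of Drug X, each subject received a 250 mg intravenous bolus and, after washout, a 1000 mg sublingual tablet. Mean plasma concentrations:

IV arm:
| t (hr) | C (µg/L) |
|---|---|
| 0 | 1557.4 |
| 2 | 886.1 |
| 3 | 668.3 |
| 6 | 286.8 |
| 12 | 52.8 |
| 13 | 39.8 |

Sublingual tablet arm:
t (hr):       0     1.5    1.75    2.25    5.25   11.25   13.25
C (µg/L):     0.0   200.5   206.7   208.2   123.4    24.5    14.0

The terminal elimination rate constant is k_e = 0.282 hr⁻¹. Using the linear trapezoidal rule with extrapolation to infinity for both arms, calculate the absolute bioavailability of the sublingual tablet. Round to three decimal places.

F = 0.057

Trapezoidal AUC_0→13 (IV):
  [0→2]: (1557.4+886.1)/2 × 2 = 2443.5
  [2→3]: (886.1+668.3)/2 × 1 = 777.2
  [3→6]: (668.3+286.8)/2 × 3 = 1432.65
  [6→12]: (286.8+52.8)/2 × 6 = 1018.8
  [12→13]: (52.8+39.8)/2 × 1 = 46.3
  Sum = 5718.45 µg/L·hr
IV tail: 39.8/0.282 = 141.135; AUC_iv,0→∞ = 5718.45 + 141.135 = 5859.585 µg/L·hr
Trapezoidal AUC_0→13.25 (sublingual tablet):
  [0→1.5]: (0.0+200.5)/2 × 1.5 = 150.375
  [1.5→1.75]: (200.5+206.7)/2 × 0.25 = 50.9
  [1.75→2.25]: (206.7+208.2)/2 × 0.5 = 103.725
  [2.25→5.25]: (208.2+123.4)/2 × 3 = 497.4
  [5.25→11.25]: (123.4+24.5)/2 × 6 = 443.7
  [11.25→13.25]: (24.5+14.0)/2 × 2 = 38.5
  Sum = 1284.6 µg/L·hr
sublingual tablet tail: 14.0/0.282 = 49.645; AUC_ev,0→∞ = 1284.6 + 49.645 = 1334.245 µg/L·hr
F = (AUC_ev/D_ev)/(AUC_iv/D_iv) = (1334.245/1000)/(5859.585/250) = 1.334245/23.43834 = 0.0569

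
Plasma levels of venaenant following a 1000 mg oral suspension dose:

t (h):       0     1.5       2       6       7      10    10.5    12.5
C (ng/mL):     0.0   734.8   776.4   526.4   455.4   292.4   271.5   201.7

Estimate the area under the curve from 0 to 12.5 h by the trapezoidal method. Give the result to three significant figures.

AUC = 5760 ng/mL·h

Trapezoidal AUC_0→12.5:
  [0→1.5]: (0.0+734.8)/2 × 1.5 = 551.1
  [1.5→2]: (734.8+776.4)/2 × 0.5 = 377.8
  [2→6]: (776.4+526.4)/2 × 4 = 2605.6
  [6→7]: (526.4+455.4)/2 × 1 = 490.9
  [7→10]: (455.4+292.4)/2 × 3 = 1121.7
  [10→10.5]: (292.4+271.5)/2 × 0.5 = 140.975
  [10.5→12.5]: (271.5+201.7)/2 × 2 = 473.2
  Sum = 5761.275 ng/mL·h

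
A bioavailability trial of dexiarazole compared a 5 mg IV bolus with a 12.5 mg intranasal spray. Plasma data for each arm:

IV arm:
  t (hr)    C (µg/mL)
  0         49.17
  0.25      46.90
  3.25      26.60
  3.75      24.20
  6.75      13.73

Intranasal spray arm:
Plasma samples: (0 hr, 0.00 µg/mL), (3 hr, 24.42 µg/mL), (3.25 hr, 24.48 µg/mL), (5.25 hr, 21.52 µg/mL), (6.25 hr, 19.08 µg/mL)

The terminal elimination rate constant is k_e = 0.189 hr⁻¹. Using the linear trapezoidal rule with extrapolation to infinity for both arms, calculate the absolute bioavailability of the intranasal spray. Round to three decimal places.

Trapezoidal AUC_0→6.75 (IV):
  [0→0.25]: (49.17+46.90)/2 × 0.25 = 12.00875
  [0.25→3.25]: (46.90+26.60)/2 × 3 = 110.25
  [3.25→3.75]: (26.60+24.20)/2 × 0.5 = 12.7
  [3.75→6.75]: (24.20+13.73)/2 × 3 = 56.895
  Sum = 191.85375 µg/mL·hr
IV tail: 13.73/0.189 = 72.646; AUC_iv,0→∞ = 191.85375 + 72.646 = 264.49975 µg/mL·hr
Trapezoidal AUC_0→6.25 (intranasal spray):
  [0→3]: (0.00+24.42)/2 × 3 = 36.63
  [3→3.25]: (24.42+24.48)/2 × 0.25 = 6.1125
  [3.25→5.25]: (24.48+21.52)/2 × 2 = 46.0
  [5.25→6.25]: (21.52+19.08)/2 × 1 = 20.3
  Sum = 109.0425 µg/mL·hr
intranasal spray tail: 19.08/0.189 = 100.952; AUC_ev,0→∞ = 109.0425 + 100.952 = 209.9945 µg/mL·hr
F = (AUC_ev/D_ev)/(AUC_iv/D_iv) = (209.9945/12.5)/(264.49975/5) = 16.79956/52.89995 = 0.3176

F = 0.318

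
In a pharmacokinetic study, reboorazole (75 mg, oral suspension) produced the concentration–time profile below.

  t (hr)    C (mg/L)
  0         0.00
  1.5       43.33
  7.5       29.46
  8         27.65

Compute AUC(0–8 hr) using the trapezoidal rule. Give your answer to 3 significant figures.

AUC = 265 mg/L·hr

Trapezoidal AUC_0→8:
  [0→1.5]: (0.00+43.33)/2 × 1.5 = 32.4975
  [1.5→7.5]: (43.33+29.46)/2 × 6 = 218.37
  [7.5→8]: (29.46+27.65)/2 × 0.5 = 14.2775
  Sum = 265.145 mg/L·hr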